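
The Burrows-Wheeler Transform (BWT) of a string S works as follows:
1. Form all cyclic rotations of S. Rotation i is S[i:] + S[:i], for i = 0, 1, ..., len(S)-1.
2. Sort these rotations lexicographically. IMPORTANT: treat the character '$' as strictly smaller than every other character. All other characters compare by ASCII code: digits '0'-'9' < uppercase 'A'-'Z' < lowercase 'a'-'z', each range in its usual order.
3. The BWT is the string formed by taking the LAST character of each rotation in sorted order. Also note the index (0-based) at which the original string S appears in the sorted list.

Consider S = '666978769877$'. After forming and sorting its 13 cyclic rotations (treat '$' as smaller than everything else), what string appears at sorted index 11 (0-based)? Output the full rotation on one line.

All 13 rotations (rotation i = S[i:]+S[:i]):
  rot[0] = 666978769877$
  rot[1] = 66978769877$6
  rot[2] = 6978769877$66
  rot[3] = 978769877$666
  rot[4] = 78769877$6669
  rot[5] = 8769877$66697
  rot[6] = 769877$666978
  rot[7] = 69877$6669787
  rot[8] = 9877$66697876
  rot[9] = 877$666978769
  rot[10] = 77$6669787698
  rot[11] = 7$66697876987
  rot[12] = $666978769877
Sorted (with $ < everything):
  sorted[0] = $666978769877
  sorted[1] = 666978769877$
  sorted[2] = 66978769877$6
  sorted[3] = 6978769877$66
  sorted[4] = 69877$6669787
  sorted[5] = 7$66697876987
  sorted[6] = 769877$666978
  sorted[7] = 77$6669787698
  sorted[8] = 78769877$6669
  sorted[9] = 8769877$66697
  sorted[10] = 877$666978769
  sorted[11] = 978769877$666
  sorted[12] = 9877$66697876
sorted[11] = 978769877$666

Answer: 978769877$666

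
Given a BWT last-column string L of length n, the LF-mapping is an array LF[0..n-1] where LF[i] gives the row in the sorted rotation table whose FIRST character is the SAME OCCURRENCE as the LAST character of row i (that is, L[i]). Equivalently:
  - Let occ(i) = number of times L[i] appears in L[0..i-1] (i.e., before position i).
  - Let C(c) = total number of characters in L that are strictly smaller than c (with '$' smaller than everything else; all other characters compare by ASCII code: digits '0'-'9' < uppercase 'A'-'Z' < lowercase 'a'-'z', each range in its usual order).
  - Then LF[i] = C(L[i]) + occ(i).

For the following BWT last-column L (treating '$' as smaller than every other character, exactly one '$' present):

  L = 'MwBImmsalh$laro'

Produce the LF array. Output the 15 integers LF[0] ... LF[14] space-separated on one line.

Answer: 3 14 1 2 9 10 13 4 7 6 0 8 5 12 11

Derivation:
Char counts: '$':1, 'B':1, 'I':1, 'M':1, 'a':2, 'h':1, 'l':2, 'm':2, 'o':1, 'r':1, 's':1, 'w':1
C (first-col start): C('$')=0, C('B')=1, C('I')=2, C('M')=3, C('a')=4, C('h')=6, C('l')=7, C('m')=9, C('o')=11, C('r')=12, C('s')=13, C('w')=14
L[0]='M': occ=0, LF[0]=C('M')+0=3+0=3
L[1]='w': occ=0, LF[1]=C('w')+0=14+0=14
L[2]='B': occ=0, LF[2]=C('B')+0=1+0=1
L[3]='I': occ=0, LF[3]=C('I')+0=2+0=2
L[4]='m': occ=0, LF[4]=C('m')+0=9+0=9
L[5]='m': occ=1, LF[5]=C('m')+1=9+1=10
L[6]='s': occ=0, LF[6]=C('s')+0=13+0=13
L[7]='a': occ=0, LF[7]=C('a')+0=4+0=4
L[8]='l': occ=0, LF[8]=C('l')+0=7+0=7
L[9]='h': occ=0, LF[9]=C('h')+0=6+0=6
L[10]='$': occ=0, LF[10]=C('$')+0=0+0=0
L[11]='l': occ=1, LF[11]=C('l')+1=7+1=8
L[12]='a': occ=1, LF[12]=C('a')+1=4+1=5
L[13]='r': occ=0, LF[13]=C('r')+0=12+0=12
L[14]='o': occ=0, LF[14]=C('o')+0=11+0=11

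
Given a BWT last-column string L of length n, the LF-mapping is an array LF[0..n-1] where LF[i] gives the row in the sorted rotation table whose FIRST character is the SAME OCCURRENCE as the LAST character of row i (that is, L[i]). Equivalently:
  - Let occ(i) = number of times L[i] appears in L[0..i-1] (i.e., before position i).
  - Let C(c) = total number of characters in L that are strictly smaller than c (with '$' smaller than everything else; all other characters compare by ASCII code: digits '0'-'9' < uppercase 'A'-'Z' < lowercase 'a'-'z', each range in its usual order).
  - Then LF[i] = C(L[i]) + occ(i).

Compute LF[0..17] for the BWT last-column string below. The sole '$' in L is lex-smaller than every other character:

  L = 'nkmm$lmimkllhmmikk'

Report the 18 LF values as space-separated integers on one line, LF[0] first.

Answer: 17 4 11 12 0 8 13 2 14 5 9 10 1 15 16 3 6 7

Derivation:
Char counts: '$':1, 'h':1, 'i':2, 'k':4, 'l':3, 'm':6, 'n':1
C (first-col start): C('$')=0, C('h')=1, C('i')=2, C('k')=4, C('l')=8, C('m')=11, C('n')=17
L[0]='n': occ=0, LF[0]=C('n')+0=17+0=17
L[1]='k': occ=0, LF[1]=C('k')+0=4+0=4
L[2]='m': occ=0, LF[2]=C('m')+0=11+0=11
L[3]='m': occ=1, LF[3]=C('m')+1=11+1=12
L[4]='$': occ=0, LF[4]=C('$')+0=0+0=0
L[5]='l': occ=0, LF[5]=C('l')+0=8+0=8
L[6]='m': occ=2, LF[6]=C('m')+2=11+2=13
L[7]='i': occ=0, LF[7]=C('i')+0=2+0=2
L[8]='m': occ=3, LF[8]=C('m')+3=11+3=14
L[9]='k': occ=1, LF[9]=C('k')+1=4+1=5
L[10]='l': occ=1, LF[10]=C('l')+1=8+1=9
L[11]='l': occ=2, LF[11]=C('l')+2=8+2=10
L[12]='h': occ=0, LF[12]=C('h')+0=1+0=1
L[13]='m': occ=4, LF[13]=C('m')+4=11+4=15
L[14]='m': occ=5, LF[14]=C('m')+5=11+5=16
L[15]='i': occ=1, LF[15]=C('i')+1=2+1=3
L[16]='k': occ=2, LF[16]=C('k')+2=4+2=6
L[17]='k': occ=3, LF[17]=C('k')+3=4+3=7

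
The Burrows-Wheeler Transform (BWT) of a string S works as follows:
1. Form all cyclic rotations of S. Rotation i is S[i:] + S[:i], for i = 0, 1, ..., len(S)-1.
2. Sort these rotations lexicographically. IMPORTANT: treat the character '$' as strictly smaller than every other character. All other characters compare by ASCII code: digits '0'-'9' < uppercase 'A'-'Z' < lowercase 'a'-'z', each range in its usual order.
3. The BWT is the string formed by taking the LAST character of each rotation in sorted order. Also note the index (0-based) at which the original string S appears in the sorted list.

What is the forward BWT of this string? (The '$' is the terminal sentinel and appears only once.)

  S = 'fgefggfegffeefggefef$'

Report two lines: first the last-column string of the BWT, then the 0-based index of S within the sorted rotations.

All 21 rotations (rotation i = S[i:]+S[:i]):
  rot[0] = fgefggfegffeefggefef$
  rot[1] = gefggfegffeefggefef$f
  rot[2] = efggfegffeefggefef$fg
  rot[3] = fggfegffeefggefef$fge
  rot[4] = ggfegffeefggefef$fgef
  rot[5] = gfegffeefggefef$fgefg
  rot[6] = fegffeefggefef$fgefgg
  rot[7] = egffeefggefef$fgefggf
  rot[8] = gffeefggefef$fgefggfe
  rot[9] = ffeefggefef$fgefggfeg
  rot[10] = feefggefef$fgefggfegf
  rot[11] = eefggefef$fgefggfegff
  rot[12] = efggefef$fgefggfegffe
  rot[13] = fggefef$fgefggfegffee
  rot[14] = ggefef$fgefggfegffeef
  rot[15] = gefef$fgefggfegffeefg
  rot[16] = efef$fgefggfegffeefgg
  rot[17] = fef$fgefggfegffeefgge
  rot[18] = ef$fgefggfegffeefggef
  rot[19] = f$fgefggfegffeefggefe
  rot[20] = $fgefggfegffeefggefef
Sorted (with $ < everything):
  sorted[0] = $fgefggfegffeefggefef  (last char: 'f')
  sorted[1] = eefggefef$fgefggfegff  (last char: 'f')
  sorted[2] = ef$fgefggfegffeefggef  (last char: 'f')
  sorted[3] = efef$fgefggfegffeefgg  (last char: 'g')
  sorted[4] = efggefef$fgefggfegffe  (last char: 'e')
  sorted[5] = efggfegffeefggefef$fg  (last char: 'g')
  sorted[6] = egffeefggefef$fgefggf  (last char: 'f')
  sorted[7] = f$fgefggfegffeefggefe  (last char: 'e')
  sorted[8] = feefggefef$fgefggfegf  (last char: 'f')
  sorted[9] = fef$fgefggfegffeefgge  (last char: 'e')
  sorted[10] = fegffeefggefef$fgefgg  (last char: 'g')
  sorted[11] = ffeefggefef$fgefggfeg  (last char: 'g')
  sorted[12] = fgefggfegffeefggefef$  (last char: '$')
  sorted[13] = fggefef$fgefggfegffee  (last char: 'e')
  sorted[14] = fggfegffeefggefef$fge  (last char: 'e')
  sorted[15] = gefef$fgefggfegffeefg  (last char: 'g')
  sorted[16] = gefggfegffeefggefef$f  (last char: 'f')
  sorted[17] = gfegffeefggefef$fgefg  (last char: 'g')
  sorted[18] = gffeefggefef$fgefggfe  (last char: 'e')
  sorted[19] = ggefef$fgefggfegffeef  (last char: 'f')
  sorted[20] = ggfegffeefggefef$fgef  (last char: 'f')
Last column: fffgegfefegg$eegfgeff
Original string S is at sorted index 12

Answer: fffgegfefegg$eegfgeff
12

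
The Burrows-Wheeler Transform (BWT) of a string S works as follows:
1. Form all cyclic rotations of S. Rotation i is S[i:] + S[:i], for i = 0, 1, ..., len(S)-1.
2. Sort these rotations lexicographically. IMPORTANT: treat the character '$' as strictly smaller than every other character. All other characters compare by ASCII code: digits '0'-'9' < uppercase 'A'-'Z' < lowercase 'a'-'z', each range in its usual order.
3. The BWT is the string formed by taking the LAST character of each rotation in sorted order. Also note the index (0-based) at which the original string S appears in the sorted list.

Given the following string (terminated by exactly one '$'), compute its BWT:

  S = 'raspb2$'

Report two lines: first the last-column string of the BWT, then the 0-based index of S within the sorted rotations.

All 7 rotations (rotation i = S[i:]+S[:i]):
  rot[0] = raspb2$
  rot[1] = aspb2$r
  rot[2] = spb2$ra
  rot[3] = pb2$ras
  rot[4] = b2$rasp
  rot[5] = 2$raspb
  rot[6] = $raspb2
Sorted (with $ < everything):
  sorted[0] = $raspb2  (last char: '2')
  sorted[1] = 2$raspb  (last char: 'b')
  sorted[2] = aspb2$r  (last char: 'r')
  sorted[3] = b2$rasp  (last char: 'p')
  sorted[4] = pb2$ras  (last char: 's')
  sorted[5] = raspb2$  (last char: '$')
  sorted[6] = spb2$ra  (last char: 'a')
Last column: 2brps$a
Original string S is at sorted index 5

Answer: 2brps$a
5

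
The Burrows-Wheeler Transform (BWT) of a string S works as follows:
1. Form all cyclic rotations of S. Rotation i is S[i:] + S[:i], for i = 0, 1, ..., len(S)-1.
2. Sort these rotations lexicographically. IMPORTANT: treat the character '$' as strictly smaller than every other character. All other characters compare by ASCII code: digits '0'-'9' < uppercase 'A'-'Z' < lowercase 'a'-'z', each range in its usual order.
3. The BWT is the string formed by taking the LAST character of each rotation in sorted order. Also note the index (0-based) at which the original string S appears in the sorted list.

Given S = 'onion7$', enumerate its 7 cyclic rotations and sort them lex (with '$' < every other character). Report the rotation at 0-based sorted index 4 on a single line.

All 7 rotations (rotation i = S[i:]+S[:i]):
  rot[0] = onion7$
  rot[1] = nion7$o
  rot[2] = ion7$on
  rot[3] = on7$oni
  rot[4] = n7$onio
  rot[5] = 7$onion
  rot[6] = $onion7
Sorted (with $ < everything):
  sorted[0] = $onion7
  sorted[1] = 7$onion
  sorted[2] = ion7$on
  sorted[3] = n7$onio
  sorted[4] = nion7$o
  sorted[5] = on7$oni
  sorted[6] = onion7$
sorted[4] = nion7$o

Answer: nion7$o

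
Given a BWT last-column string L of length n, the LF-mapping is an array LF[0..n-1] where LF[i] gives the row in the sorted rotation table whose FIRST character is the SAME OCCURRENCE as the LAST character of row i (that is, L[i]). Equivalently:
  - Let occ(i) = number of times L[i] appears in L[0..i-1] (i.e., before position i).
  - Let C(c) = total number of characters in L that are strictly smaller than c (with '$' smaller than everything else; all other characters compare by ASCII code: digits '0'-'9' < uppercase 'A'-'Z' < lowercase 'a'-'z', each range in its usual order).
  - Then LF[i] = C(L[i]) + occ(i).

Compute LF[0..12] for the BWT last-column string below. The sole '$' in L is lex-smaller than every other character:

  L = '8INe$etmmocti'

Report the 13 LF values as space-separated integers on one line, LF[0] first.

Answer: 1 2 3 5 0 6 11 8 9 10 4 12 7

Derivation:
Char counts: '$':1, '8':1, 'I':1, 'N':1, 'c':1, 'e':2, 'i':1, 'm':2, 'o':1, 't':2
C (first-col start): C('$')=0, C('8')=1, C('I')=2, C('N')=3, C('c')=4, C('e')=5, C('i')=7, C('m')=8, C('o')=10, C('t')=11
L[0]='8': occ=0, LF[0]=C('8')+0=1+0=1
L[1]='I': occ=0, LF[1]=C('I')+0=2+0=2
L[2]='N': occ=0, LF[2]=C('N')+0=3+0=3
L[3]='e': occ=0, LF[3]=C('e')+0=5+0=5
L[4]='$': occ=0, LF[4]=C('$')+0=0+0=0
L[5]='e': occ=1, LF[5]=C('e')+1=5+1=6
L[6]='t': occ=0, LF[6]=C('t')+0=11+0=11
L[7]='m': occ=0, LF[7]=C('m')+0=8+0=8
L[8]='m': occ=1, LF[8]=C('m')+1=8+1=9
L[9]='o': occ=0, LF[9]=C('o')+0=10+0=10
L[10]='c': occ=0, LF[10]=C('c')+0=4+0=4
L[11]='t': occ=1, LF[11]=C('t')+1=11+1=12
L[12]='i': occ=0, LF[12]=C('i')+0=7+0=7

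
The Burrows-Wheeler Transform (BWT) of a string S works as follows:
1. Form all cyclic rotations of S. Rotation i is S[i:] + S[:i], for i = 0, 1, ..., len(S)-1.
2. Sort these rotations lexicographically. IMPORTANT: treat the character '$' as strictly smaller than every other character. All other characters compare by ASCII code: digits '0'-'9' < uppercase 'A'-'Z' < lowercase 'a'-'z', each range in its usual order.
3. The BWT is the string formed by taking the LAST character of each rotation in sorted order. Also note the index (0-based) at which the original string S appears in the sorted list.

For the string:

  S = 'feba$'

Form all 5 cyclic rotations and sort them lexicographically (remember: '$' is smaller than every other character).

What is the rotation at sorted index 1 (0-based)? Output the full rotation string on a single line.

Answer: a$feb

Derivation:
All 5 rotations (rotation i = S[i:]+S[:i]):
  rot[0] = feba$
  rot[1] = eba$f
  rot[2] = ba$fe
  rot[3] = a$feb
  rot[4] = $feba
Sorted (with $ < everything):
  sorted[0] = $feba
  sorted[1] = a$feb
  sorted[2] = ba$fe
  sorted[3] = eba$f
  sorted[4] = feba$
sorted[1] = a$feb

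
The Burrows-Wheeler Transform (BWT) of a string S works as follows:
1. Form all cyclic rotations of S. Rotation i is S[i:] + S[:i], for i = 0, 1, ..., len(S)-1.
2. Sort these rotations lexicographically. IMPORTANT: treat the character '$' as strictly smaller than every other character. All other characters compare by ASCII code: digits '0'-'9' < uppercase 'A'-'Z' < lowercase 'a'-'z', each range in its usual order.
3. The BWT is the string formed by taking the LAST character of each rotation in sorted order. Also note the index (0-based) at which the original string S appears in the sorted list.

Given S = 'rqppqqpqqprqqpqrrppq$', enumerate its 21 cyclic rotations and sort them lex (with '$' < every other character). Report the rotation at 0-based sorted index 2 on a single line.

Answer: ppqqpqqprqqpqrrppq$rq

Derivation:
All 21 rotations (rotation i = S[i:]+S[:i]):
  rot[0] = rqppqqpqqprqqpqrrppq$
  rot[1] = qppqqpqqprqqpqrrppq$r
  rot[2] = ppqqpqqprqqpqrrppq$rq
  rot[3] = pqqpqqprqqpqrrppq$rqp
  rot[4] = qqpqqprqqpqrrppq$rqpp
  rot[5] = qpqqprqqpqrrppq$rqppq
  rot[6] = pqqprqqpqrrppq$rqppqq
  rot[7] = qqprqqpqrrppq$rqppqqp
  rot[8] = qprqqpqrrppq$rqppqqpq
  rot[9] = prqqpqrrppq$rqppqqpqq
  rot[10] = rqqpqrrppq$rqppqqpqqp
  rot[11] = qqpqrrppq$rqppqqpqqpr
  rot[12] = qpqrrppq$rqppqqpqqprq
  rot[13] = pqrrppq$rqppqqpqqprqq
  rot[14] = qrrppq$rqppqqpqqprqqp
  rot[15] = rrppq$rqppqqpqqprqqpq
  rot[16] = rppq$rqppqqpqqprqqpqr
  rot[17] = ppq$rqppqqpqqprqqpqrr
  rot[18] = pq$rqppqqpqqprqqpqrrp
  rot[19] = q$rqppqqpqqprqqpqrrpp
  rot[20] = $rqppqqpqqprqqpqrrppq
Sorted (with $ < everything):
  sorted[0] = $rqppqqpqqprqqpqrrppq
  sorted[1] = ppq$rqppqqpqqprqqpqrr
  sorted[2] = ppqqpqqprqqpqrrppq$rq
  sorted[3] = pq$rqppqqpqqprqqpqrrp
  sorted[4] = pqqpqqprqqpqrrppq$rqp
  sorted[5] = pqqprqqpqrrppq$rqppqq
  sorted[6] = pqrrppq$rqppqqpqqprqq
  sorted[7] = prqqpqrrppq$rqppqqpqq
  sorted[8] = q$rqppqqpqqprqqpqrrpp
  sorted[9] = qppqqpqqprqqpqrrppq$r
  sorted[10] = qpqqprqqpqrrppq$rqppq
  sorted[11] = qpqrrppq$rqppqqpqqprq
  sorted[12] = qprqqpqrrppq$rqppqqpq
  sorted[13] = qqpqqprqqpqrrppq$rqpp
  sorted[14] = qqpqrrppq$rqppqqpqqpr
  sorted[15] = qqprqqpqrrppq$rqppqqp
  sorted[16] = qrrppq$rqppqqpqqprqqp
  sorted[17] = rppq$rqppqqpqqprqqpqr
  sorted[18] = rqppqqpqqprqqpqrrppq$
  sorted[19] = rqqpqrrppq$rqppqqpqqp
  sorted[20] = rrppq$rqppqqpqqprqqpq
sorted[2] = ppqqpqqprqqpqrrppq$rq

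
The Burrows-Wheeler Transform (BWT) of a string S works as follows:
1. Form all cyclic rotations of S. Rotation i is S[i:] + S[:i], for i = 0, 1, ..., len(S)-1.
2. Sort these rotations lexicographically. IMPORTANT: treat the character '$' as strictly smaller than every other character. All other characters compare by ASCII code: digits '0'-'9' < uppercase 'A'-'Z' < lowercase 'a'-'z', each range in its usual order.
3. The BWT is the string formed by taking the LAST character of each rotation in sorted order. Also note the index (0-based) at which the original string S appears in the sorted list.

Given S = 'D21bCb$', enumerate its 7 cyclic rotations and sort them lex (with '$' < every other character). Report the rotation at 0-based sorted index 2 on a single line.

All 7 rotations (rotation i = S[i:]+S[:i]):
  rot[0] = D21bCb$
  rot[1] = 21bCb$D
  rot[2] = 1bCb$D2
  rot[3] = bCb$D21
  rot[4] = Cb$D21b
  rot[5] = b$D21bC
  rot[6] = $D21bCb
Sorted (with $ < everything):
  sorted[0] = $D21bCb
  sorted[1] = 1bCb$D2
  sorted[2] = 21bCb$D
  sorted[3] = Cb$D21b
  sorted[4] = D21bCb$
  sorted[5] = b$D21bC
  sorted[6] = bCb$D21
sorted[2] = 21bCb$D

Answer: 21bCb$D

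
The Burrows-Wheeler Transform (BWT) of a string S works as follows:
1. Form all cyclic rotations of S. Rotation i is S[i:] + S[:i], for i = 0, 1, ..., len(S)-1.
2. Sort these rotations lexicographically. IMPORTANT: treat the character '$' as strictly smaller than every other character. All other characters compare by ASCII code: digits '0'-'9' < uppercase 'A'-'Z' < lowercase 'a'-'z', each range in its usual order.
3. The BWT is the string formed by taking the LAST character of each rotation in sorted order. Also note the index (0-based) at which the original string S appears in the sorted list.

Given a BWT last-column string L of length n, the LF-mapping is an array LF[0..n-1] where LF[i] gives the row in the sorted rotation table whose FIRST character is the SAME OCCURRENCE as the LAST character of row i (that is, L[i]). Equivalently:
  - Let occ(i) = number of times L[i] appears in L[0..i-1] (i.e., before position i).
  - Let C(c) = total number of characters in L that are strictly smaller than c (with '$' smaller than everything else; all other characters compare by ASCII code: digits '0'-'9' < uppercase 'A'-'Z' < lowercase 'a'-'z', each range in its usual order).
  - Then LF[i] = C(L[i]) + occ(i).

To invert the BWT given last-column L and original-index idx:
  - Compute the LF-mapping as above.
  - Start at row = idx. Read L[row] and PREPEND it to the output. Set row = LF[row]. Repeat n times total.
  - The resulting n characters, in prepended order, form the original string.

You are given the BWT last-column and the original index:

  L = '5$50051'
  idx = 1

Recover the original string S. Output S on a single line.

LF mapping: 4 0 5 1 2 6 3
Walk LF starting at row 1, prepending L[row]:
  step 1: row=1, L[1]='$', prepend. Next row=LF[1]=0
  step 2: row=0, L[0]='5', prepend. Next row=LF[0]=4
  step 3: row=4, L[4]='0', prepend. Next row=LF[4]=2
  step 4: row=2, L[2]='5', prepend. Next row=LF[2]=5
  step 5: row=5, L[5]='5', prepend. Next row=LF[5]=6
  step 6: row=6, L[6]='1', prepend. Next row=LF[6]=3
  step 7: row=3, L[3]='0', prepend. Next row=LF[3]=1
Reversed output: 015505$

Answer: 015505$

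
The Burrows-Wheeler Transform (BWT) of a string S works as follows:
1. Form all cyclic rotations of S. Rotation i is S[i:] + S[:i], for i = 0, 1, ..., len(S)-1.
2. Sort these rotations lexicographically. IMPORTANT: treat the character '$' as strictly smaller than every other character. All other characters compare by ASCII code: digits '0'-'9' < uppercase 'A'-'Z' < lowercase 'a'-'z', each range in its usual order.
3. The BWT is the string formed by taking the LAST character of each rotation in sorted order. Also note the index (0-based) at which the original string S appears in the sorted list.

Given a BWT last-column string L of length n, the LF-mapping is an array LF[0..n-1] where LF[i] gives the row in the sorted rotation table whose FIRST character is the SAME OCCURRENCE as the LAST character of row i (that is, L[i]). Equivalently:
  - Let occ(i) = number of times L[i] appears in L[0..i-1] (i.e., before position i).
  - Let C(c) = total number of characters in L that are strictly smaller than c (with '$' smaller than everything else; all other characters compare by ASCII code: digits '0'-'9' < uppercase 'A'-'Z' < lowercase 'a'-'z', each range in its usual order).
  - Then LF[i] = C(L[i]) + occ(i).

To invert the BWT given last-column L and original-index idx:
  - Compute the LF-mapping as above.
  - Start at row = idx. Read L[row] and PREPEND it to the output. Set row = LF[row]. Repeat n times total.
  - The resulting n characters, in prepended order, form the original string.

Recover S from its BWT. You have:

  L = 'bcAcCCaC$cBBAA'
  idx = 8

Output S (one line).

Answer: CCBcAAcAcaCBb$

Derivation:
LF mapping: 10 11 1 12 6 7 9 8 0 13 4 5 2 3
Walk LF starting at row 8, prepending L[row]:
  step 1: row=8, L[8]='$', prepend. Next row=LF[8]=0
  step 2: row=0, L[0]='b', prepend. Next row=LF[0]=10
  step 3: row=10, L[10]='B', prepend. Next row=LF[10]=4
  step 4: row=4, L[4]='C', prepend. Next row=LF[4]=6
  step 5: row=6, L[6]='a', prepend. Next row=LF[6]=9
  step 6: row=9, L[9]='c', prepend. Next row=LF[9]=13
  step 7: row=13, L[13]='A', prepend. Next row=LF[13]=3
  step 8: row=3, L[3]='c', prepend. Next row=LF[3]=12
  step 9: row=12, L[12]='A', prepend. Next row=LF[12]=2
  step 10: row=2, L[2]='A', prepend. Next row=LF[2]=1
  step 11: row=1, L[1]='c', prepend. Next row=LF[1]=11
  step 12: row=11, L[11]='B', prepend. Next row=LF[11]=5
  step 13: row=5, L[5]='C', prepend. Next row=LF[5]=7
  step 14: row=7, L[7]='C', prepend. Next row=LF[7]=8
Reversed output: CCBcAAcAcaCBb$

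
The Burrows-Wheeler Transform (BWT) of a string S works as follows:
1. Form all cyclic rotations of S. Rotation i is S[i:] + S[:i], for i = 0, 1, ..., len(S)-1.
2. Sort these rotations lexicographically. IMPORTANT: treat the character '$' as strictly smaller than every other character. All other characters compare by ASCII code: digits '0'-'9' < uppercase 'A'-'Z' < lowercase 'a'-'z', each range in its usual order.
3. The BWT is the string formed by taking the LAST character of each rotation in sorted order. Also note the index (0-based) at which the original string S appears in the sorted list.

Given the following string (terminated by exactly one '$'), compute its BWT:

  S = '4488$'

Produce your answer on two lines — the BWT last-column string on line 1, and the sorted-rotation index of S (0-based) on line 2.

All 5 rotations (rotation i = S[i:]+S[:i]):
  rot[0] = 4488$
  rot[1] = 488$4
  rot[2] = 88$44
  rot[3] = 8$448
  rot[4] = $4488
Sorted (with $ < everything):
  sorted[0] = $4488  (last char: '8')
  sorted[1] = 4488$  (last char: '$')
  sorted[2] = 488$4  (last char: '4')
  sorted[3] = 8$448  (last char: '8')
  sorted[4] = 88$44  (last char: '4')
Last column: 8$484
Original string S is at sorted index 1

Answer: 8$484
1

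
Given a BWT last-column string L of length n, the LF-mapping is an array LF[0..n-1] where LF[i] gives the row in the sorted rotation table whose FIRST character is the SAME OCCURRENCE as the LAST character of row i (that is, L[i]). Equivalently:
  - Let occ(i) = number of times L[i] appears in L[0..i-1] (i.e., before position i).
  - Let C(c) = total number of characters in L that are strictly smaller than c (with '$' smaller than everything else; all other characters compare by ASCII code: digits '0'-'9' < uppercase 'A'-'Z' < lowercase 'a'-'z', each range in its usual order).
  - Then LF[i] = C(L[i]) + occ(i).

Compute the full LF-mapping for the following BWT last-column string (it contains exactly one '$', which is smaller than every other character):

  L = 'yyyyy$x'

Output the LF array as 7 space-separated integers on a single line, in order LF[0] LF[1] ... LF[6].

Char counts: '$':1, 'x':1, 'y':5
C (first-col start): C('$')=0, C('x')=1, C('y')=2
L[0]='y': occ=0, LF[0]=C('y')+0=2+0=2
L[1]='y': occ=1, LF[1]=C('y')+1=2+1=3
L[2]='y': occ=2, LF[2]=C('y')+2=2+2=4
L[3]='y': occ=3, LF[3]=C('y')+3=2+3=5
L[4]='y': occ=4, LF[4]=C('y')+4=2+4=6
L[5]='$': occ=0, LF[5]=C('$')+0=0+0=0
L[6]='x': occ=0, LF[6]=C('x')+0=1+0=1

Answer: 2 3 4 5 6 0 1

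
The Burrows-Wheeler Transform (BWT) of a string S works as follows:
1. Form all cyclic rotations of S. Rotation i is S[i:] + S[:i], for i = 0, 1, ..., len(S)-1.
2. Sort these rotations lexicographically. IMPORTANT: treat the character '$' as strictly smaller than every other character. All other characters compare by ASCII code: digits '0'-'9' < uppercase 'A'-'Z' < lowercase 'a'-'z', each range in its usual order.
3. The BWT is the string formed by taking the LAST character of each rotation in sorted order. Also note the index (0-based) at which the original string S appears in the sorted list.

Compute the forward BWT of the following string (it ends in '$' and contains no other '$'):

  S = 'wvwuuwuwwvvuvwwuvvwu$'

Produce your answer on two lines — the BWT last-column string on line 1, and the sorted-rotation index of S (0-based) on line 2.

All 21 rotations (rotation i = S[i:]+S[:i]):
  rot[0] = wvwuuwuwwvvuvwwuvvwu$
  rot[1] = vwuuwuwwvvuvwwuvvwu$w
  rot[2] = wuuwuwwvvuvwwuvvwu$wv
  rot[3] = uuwuwwvvuvwwuvvwu$wvw
  rot[4] = uwuwwvvuvwwuvvwu$wvwu
  rot[5] = wuwwvvuvwwuvvwu$wvwuu
  rot[6] = uwwvvuvwwuvvwu$wvwuuw
  rot[7] = wwvvuvwwuvvwu$wvwuuwu
  rot[8] = wvvuvwwuvvwu$wvwuuwuw
  rot[9] = vvuvwwuvvwu$wvwuuwuww
  rot[10] = vuvwwuvvwu$wvwuuwuwwv
  rot[11] = uvwwuvvwu$wvwuuwuwwvv
  rot[12] = vwwuvvwu$wvwuuwuwwvvu
  rot[13] = wwuvvwu$wvwuuwuwwvvuv
  rot[14] = wuvvwu$wvwuuwuwwvvuvw
  rot[15] = uvvwu$wvwuuwuwwvvuvww
  rot[16] = vvwu$wvwuuwuwwvvuvwwu
  rot[17] = vwu$wvwuuwuwwvvuvwwuv
  rot[18] = wu$wvwuuwuwwvvuvwwuvv
  rot[19] = u$wvwuuwuwwvvuvwwuvvw
  rot[20] = $wvwuuwuwwvvuvwwuvvwu
Sorted (with $ < everything):
  sorted[0] = $wvwuuwuwwvvuvwwuvvwu  (last char: 'u')
  sorted[1] = u$wvwuuwuwwvvuvwwuvvw  (last char: 'w')
  sorted[2] = uuwuwwvvuvwwuvvwu$wvw  (last char: 'w')
  sorted[3] = uvvwu$wvwuuwuwwvvuvww  (last char: 'w')
  sorted[4] = uvwwuvvwu$wvwuuwuwwvv  (last char: 'v')
  sorted[5] = uwuwwvvuvwwuvvwu$wvwu  (last char: 'u')
  sorted[6] = uwwvvuvwwuvvwu$wvwuuw  (last char: 'w')
  sorted[7] = vuvwwuvvwu$wvwuuwuwwv  (last char: 'v')
  sorted[8] = vvuvwwuvvwu$wvwuuwuww  (last char: 'w')
  sorted[9] = vvwu$wvwuuwuwwvvuvwwu  (last char: 'u')
  sorted[10] = vwu$wvwuuwuwwvvuvwwuv  (last char: 'v')
  sorted[11] = vwuuwuwwvvuvwwuvvwu$w  (last char: 'w')
  sorted[12] = vwwuvvwu$wvwuuwuwwvvu  (last char: 'u')
  sorted[13] = wu$wvwuuwuwwvvuvwwuvv  (last char: 'v')
  sorted[14] = wuuwuwwvvuvwwuvvwu$wv  (last char: 'v')
  sorted[15] = wuvvwu$wvwuuwuwwvvuvw  (last char: 'w')
  sorted[16] = wuwwvvuvwwuvvwu$wvwuu  (last char: 'u')
  sorted[17] = wvvuvwwuvvwu$wvwuuwuw  (last char: 'w')
  sorted[18] = wvwuuwuwwvvuvwwuvvwu$  (last char: '$')
  sorted[19] = wwuvvwu$wvwuuwuwwvvuv  (last char: 'v')
  sorted[20] = wwvvuvwwuvvwu$wvwuuwu  (last char: 'u')
Last column: uwwwvuwvwuvwuvvwuw$vu
Original string S is at sorted index 18

Answer: uwwwvuwvwuvwuvvwuw$vu
18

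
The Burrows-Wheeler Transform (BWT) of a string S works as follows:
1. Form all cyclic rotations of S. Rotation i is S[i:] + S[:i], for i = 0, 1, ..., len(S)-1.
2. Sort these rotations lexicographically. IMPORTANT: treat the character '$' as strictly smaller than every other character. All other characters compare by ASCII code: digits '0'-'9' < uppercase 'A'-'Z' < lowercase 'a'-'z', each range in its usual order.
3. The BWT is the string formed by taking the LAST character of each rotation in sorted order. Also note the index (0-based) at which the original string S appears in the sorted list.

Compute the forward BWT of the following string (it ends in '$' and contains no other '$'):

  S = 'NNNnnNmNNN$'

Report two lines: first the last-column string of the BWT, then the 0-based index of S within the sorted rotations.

All 11 rotations (rotation i = S[i:]+S[:i]):
  rot[0] = NNNnnNmNNN$
  rot[1] = NNnnNmNNN$N
  rot[2] = NnnNmNNN$NN
  rot[3] = nnNmNNN$NNN
  rot[4] = nNmNNN$NNNn
  rot[5] = NmNNN$NNNnn
  rot[6] = mNNN$NNNnnN
  rot[7] = NNN$NNNnnNm
  rot[8] = NN$NNNnnNmN
  rot[9] = N$NNNnnNmNN
  rot[10] = $NNNnnNmNNN
Sorted (with $ < everything):
  sorted[0] = $NNNnnNmNNN  (last char: 'N')
  sorted[1] = N$NNNnnNmNN  (last char: 'N')
  sorted[2] = NN$NNNnnNmN  (last char: 'N')
  sorted[3] = NNN$NNNnnNm  (last char: 'm')
  sorted[4] = NNNnnNmNNN$  (last char: '$')
  sorted[5] = NNnnNmNNN$N  (last char: 'N')
  sorted[6] = NmNNN$NNNnn  (last char: 'n')
  sorted[7] = NnnNmNNN$NN  (last char: 'N')
  sorted[8] = mNNN$NNNnnN  (last char: 'N')
  sorted[9] = nNmNNN$NNNn  (last char: 'n')
  sorted[10] = nnNmNNN$NNN  (last char: 'N')
Last column: NNNm$NnNNnN
Original string S is at sorted index 4

Answer: NNNm$NnNNnN
4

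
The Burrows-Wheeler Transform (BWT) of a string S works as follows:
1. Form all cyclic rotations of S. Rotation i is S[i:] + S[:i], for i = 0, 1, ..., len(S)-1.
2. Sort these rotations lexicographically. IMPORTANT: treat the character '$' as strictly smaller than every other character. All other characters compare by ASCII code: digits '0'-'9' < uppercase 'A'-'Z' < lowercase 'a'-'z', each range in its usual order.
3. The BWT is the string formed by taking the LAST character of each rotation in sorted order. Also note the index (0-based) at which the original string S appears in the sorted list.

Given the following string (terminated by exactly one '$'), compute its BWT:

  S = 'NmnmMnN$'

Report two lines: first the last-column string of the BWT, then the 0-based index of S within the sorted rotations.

All 8 rotations (rotation i = S[i:]+S[:i]):
  rot[0] = NmnmMnN$
  rot[1] = mnmMnN$N
  rot[2] = nmMnN$Nm
  rot[3] = mMnN$Nmn
  rot[4] = MnN$Nmnm
  rot[5] = nN$NmnmM
  rot[6] = N$NmnmMn
  rot[7] = $NmnmMnN
Sorted (with $ < everything):
  sorted[0] = $NmnmMnN  (last char: 'N')
  sorted[1] = MnN$Nmnm  (last char: 'm')
  sorted[2] = N$NmnmMn  (last char: 'n')
  sorted[3] = NmnmMnN$  (last char: '$')
  sorted[4] = mMnN$Nmn  (last char: 'n')
  sorted[5] = mnmMnN$N  (last char: 'N')
  sorted[6] = nN$NmnmM  (last char: 'M')
  sorted[7] = nmMnN$Nm  (last char: 'm')
Last column: Nmn$nNMm
Original string S is at sorted index 3

Answer: Nmn$nNMm
3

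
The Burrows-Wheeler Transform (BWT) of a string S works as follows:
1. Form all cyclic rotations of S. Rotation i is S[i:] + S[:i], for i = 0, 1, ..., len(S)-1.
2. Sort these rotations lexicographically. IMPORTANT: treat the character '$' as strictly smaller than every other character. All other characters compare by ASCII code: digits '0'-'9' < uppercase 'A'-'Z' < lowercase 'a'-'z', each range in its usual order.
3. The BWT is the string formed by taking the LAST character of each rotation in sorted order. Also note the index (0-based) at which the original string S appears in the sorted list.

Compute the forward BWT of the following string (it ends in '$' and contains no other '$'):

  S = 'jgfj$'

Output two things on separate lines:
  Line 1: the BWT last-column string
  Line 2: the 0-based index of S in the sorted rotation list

Answer: jgjf$
4

Derivation:
All 5 rotations (rotation i = S[i:]+S[:i]):
  rot[0] = jgfj$
  rot[1] = gfj$j
  rot[2] = fj$jg
  rot[3] = j$jgf
  rot[4] = $jgfj
Sorted (with $ < everything):
  sorted[0] = $jgfj  (last char: 'j')
  sorted[1] = fj$jg  (last char: 'g')
  sorted[2] = gfj$j  (last char: 'j')
  sorted[3] = j$jgf  (last char: 'f')
  sorted[4] = jgfj$  (last char: '$')
Last column: jgjf$
Original string S is at sorted index 4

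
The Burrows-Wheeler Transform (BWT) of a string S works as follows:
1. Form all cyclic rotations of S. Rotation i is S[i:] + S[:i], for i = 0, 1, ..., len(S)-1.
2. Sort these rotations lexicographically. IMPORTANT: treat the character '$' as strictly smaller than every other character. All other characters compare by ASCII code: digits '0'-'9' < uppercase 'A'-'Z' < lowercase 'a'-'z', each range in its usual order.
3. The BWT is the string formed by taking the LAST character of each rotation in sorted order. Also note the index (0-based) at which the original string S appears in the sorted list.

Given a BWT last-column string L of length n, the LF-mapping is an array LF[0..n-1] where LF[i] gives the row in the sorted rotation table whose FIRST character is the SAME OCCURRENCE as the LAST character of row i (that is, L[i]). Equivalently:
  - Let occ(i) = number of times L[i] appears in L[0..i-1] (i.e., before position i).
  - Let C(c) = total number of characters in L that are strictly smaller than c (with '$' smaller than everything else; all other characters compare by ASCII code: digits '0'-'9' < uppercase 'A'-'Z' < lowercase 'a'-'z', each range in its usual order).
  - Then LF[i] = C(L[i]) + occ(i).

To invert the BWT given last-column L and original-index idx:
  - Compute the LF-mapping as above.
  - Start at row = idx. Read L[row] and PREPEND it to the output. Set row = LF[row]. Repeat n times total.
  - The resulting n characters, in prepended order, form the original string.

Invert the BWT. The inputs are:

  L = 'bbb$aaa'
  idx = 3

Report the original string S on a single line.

Answer: ababab$

Derivation:
LF mapping: 4 5 6 0 1 2 3
Walk LF starting at row 3, prepending L[row]:
  step 1: row=3, L[3]='$', prepend. Next row=LF[3]=0
  step 2: row=0, L[0]='b', prepend. Next row=LF[0]=4
  step 3: row=4, L[4]='a', prepend. Next row=LF[4]=1
  step 4: row=1, L[1]='b', prepend. Next row=LF[1]=5
  step 5: row=5, L[5]='a', prepend. Next row=LF[5]=2
  step 6: row=2, L[2]='b', prepend. Next row=LF[2]=6
  step 7: row=6, L[6]='a', prepend. Next row=LF[6]=3
Reversed output: ababab$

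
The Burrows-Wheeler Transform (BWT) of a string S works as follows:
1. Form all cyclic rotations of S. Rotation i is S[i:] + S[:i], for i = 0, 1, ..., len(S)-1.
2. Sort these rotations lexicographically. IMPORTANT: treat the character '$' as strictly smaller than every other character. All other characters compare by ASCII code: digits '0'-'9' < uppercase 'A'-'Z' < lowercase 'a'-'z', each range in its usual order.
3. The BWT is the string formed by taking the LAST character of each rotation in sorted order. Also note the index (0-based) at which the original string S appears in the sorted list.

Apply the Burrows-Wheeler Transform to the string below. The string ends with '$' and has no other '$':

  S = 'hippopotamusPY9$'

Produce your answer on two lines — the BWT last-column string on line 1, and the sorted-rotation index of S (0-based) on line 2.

All 16 rotations (rotation i = S[i:]+S[:i]):
  rot[0] = hippopotamusPY9$
  rot[1] = ippopotamusPY9$h
  rot[2] = ppopotamusPY9$hi
  rot[3] = popotamusPY9$hip
  rot[4] = opotamusPY9$hipp
  rot[5] = potamusPY9$hippo
  rot[6] = otamusPY9$hippop
  rot[7] = tamusPY9$hippopo
  rot[8] = amusPY9$hippopot
  rot[9] = musPY9$hippopota
  rot[10] = usPY9$hippopotam
  rot[11] = sPY9$hippopotamu
  rot[12] = PY9$hippopotamus
  rot[13] = Y9$hippopotamusP
  rot[14] = 9$hippopotamusPY
  rot[15] = $hippopotamusPY9
Sorted (with $ < everything):
  sorted[0] = $hippopotamusPY9  (last char: '9')
  sorted[1] = 9$hippopotamusPY  (last char: 'Y')
  sorted[2] = PY9$hippopotamus  (last char: 's')
  sorted[3] = Y9$hippopotamusP  (last char: 'P')
  sorted[4] = amusPY9$hippopot  (last char: 't')
  sorted[5] = hippopotamusPY9$  (last char: '$')
  sorted[6] = ippopotamusPY9$h  (last char: 'h')
  sorted[7] = musPY9$hippopota  (last char: 'a')
  sorted[8] = opotamusPY9$hipp  (last char: 'p')
  sorted[9] = otamusPY9$hippop  (last char: 'p')
  sorted[10] = popotamusPY9$hip  (last char: 'p')
  sorted[11] = potamusPY9$hippo  (last char: 'o')
  sorted[12] = ppopotamusPY9$hi  (last char: 'i')
  sorted[13] = sPY9$hippopotamu  (last char: 'u')
  sorted[14] = tamusPY9$hippopo  (last char: 'o')
  sorted[15] = usPY9$hippopotam  (last char: 'm')
Last column: 9YsPt$happpoiuom
Original string S is at sorted index 5

Answer: 9YsPt$happpoiuom
5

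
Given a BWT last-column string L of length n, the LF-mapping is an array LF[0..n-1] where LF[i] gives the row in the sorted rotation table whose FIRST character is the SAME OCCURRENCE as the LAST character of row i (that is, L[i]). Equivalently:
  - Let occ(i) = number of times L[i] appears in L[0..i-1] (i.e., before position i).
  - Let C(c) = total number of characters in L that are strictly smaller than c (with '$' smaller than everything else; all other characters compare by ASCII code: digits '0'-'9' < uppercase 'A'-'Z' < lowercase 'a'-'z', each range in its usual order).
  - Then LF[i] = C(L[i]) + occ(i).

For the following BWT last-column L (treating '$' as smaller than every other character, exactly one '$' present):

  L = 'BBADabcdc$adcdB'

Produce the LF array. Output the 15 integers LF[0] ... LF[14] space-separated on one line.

Answer: 2 3 1 5 6 8 9 12 10 0 7 13 11 14 4

Derivation:
Char counts: '$':1, 'A':1, 'B':3, 'D':1, 'a':2, 'b':1, 'c':3, 'd':3
C (first-col start): C('$')=0, C('A')=1, C('B')=2, C('D')=5, C('a')=6, C('b')=8, C('c')=9, C('d')=12
L[0]='B': occ=0, LF[0]=C('B')+0=2+0=2
L[1]='B': occ=1, LF[1]=C('B')+1=2+1=3
L[2]='A': occ=0, LF[2]=C('A')+0=1+0=1
L[3]='D': occ=0, LF[3]=C('D')+0=5+0=5
L[4]='a': occ=0, LF[4]=C('a')+0=6+0=6
L[5]='b': occ=0, LF[5]=C('b')+0=8+0=8
L[6]='c': occ=0, LF[6]=C('c')+0=9+0=9
L[7]='d': occ=0, LF[7]=C('d')+0=12+0=12
L[8]='c': occ=1, LF[8]=C('c')+1=9+1=10
L[9]='$': occ=0, LF[9]=C('$')+0=0+0=0
L[10]='a': occ=1, LF[10]=C('a')+1=6+1=7
L[11]='d': occ=1, LF[11]=C('d')+1=12+1=13
L[12]='c': occ=2, LF[12]=C('c')+2=9+2=11
L[13]='d': occ=2, LF[13]=C('d')+2=12+2=14
L[14]='B': occ=2, LF[14]=C('B')+2=2+2=4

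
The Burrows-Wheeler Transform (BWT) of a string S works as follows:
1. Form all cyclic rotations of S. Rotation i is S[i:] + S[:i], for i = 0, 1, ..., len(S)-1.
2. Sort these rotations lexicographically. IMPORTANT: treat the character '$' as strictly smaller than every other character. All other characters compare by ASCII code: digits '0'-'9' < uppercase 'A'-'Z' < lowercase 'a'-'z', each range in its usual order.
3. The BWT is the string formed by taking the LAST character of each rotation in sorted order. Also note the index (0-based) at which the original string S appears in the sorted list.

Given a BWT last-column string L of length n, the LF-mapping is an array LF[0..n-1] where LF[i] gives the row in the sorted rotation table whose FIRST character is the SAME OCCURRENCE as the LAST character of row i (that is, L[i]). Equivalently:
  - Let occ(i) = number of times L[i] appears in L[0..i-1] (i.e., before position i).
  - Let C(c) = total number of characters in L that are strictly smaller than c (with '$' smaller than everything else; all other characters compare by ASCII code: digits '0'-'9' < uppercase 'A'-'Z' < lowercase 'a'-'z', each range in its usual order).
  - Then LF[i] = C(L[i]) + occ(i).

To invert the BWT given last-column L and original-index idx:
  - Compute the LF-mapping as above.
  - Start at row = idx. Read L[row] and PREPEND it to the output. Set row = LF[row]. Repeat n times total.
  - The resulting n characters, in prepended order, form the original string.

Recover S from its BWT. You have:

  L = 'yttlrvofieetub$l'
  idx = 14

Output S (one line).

Answer: violetbutterfly$

Derivation:
LF mapping: 15 10 11 6 9 14 8 4 5 2 3 12 13 1 0 7
Walk LF starting at row 14, prepending L[row]:
  step 1: row=14, L[14]='$', prepend. Next row=LF[14]=0
  step 2: row=0, L[0]='y', prepend. Next row=LF[0]=15
  step 3: row=15, L[15]='l', prepend. Next row=LF[15]=7
  step 4: row=7, L[7]='f', prepend. Next row=LF[7]=4
  step 5: row=4, L[4]='r', prepend. Next row=LF[4]=9
  step 6: row=9, L[9]='e', prepend. Next row=LF[9]=2
  step 7: row=2, L[2]='t', prepend. Next row=LF[2]=11
  step 8: row=11, L[11]='t', prepend. Next row=LF[11]=12
  step 9: row=12, L[12]='u', prepend. Next row=LF[12]=13
  step 10: row=13, L[13]='b', prepend. Next row=LF[13]=1
  step 11: row=1, L[1]='t', prepend. Next row=LF[1]=10
  step 12: row=10, L[10]='e', prepend. Next row=LF[10]=3
  step 13: row=3, L[3]='l', prepend. Next row=LF[3]=6
  step 14: row=6, L[6]='o', prepend. Next row=LF[6]=8
  step 15: row=8, L[8]='i', prepend. Next row=LF[8]=5
  step 16: row=5, L[5]='v', prepend. Next row=LF[5]=14
Reversed output: violetbutterfly$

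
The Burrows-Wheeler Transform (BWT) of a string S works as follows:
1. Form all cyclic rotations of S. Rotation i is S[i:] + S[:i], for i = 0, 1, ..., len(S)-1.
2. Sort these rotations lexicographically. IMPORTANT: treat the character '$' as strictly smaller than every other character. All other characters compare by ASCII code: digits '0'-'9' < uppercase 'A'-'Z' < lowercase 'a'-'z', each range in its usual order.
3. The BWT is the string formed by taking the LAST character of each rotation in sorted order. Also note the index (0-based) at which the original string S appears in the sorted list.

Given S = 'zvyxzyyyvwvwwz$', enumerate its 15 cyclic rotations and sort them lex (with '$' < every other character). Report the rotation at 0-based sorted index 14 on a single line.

Answer: zyyyvwvwwz$zvyx

Derivation:
All 15 rotations (rotation i = S[i:]+S[:i]):
  rot[0] = zvyxzyyyvwvwwz$
  rot[1] = vyxzyyyvwvwwz$z
  rot[2] = yxzyyyvwvwwz$zv
  rot[3] = xzyyyvwvwwz$zvy
  rot[4] = zyyyvwvwwz$zvyx
  rot[5] = yyyvwvwwz$zvyxz
  rot[6] = yyvwvwwz$zvyxzy
  rot[7] = yvwvwwz$zvyxzyy
  rot[8] = vwvwwz$zvyxzyyy
  rot[9] = wvwwz$zvyxzyyyv
  rot[10] = vwwz$zvyxzyyyvw
  rot[11] = wwz$zvyxzyyyvwv
  rot[12] = wz$zvyxzyyyvwvw
  rot[13] = z$zvyxzyyyvwvww
  rot[14] = $zvyxzyyyvwvwwz
Sorted (with $ < everything):
  sorted[0] = $zvyxzyyyvwvwwz
  sorted[1] = vwvwwz$zvyxzyyy
  sorted[2] = vwwz$zvyxzyyyvw
  sorted[3] = vyxzyyyvwvwwz$z
  sorted[4] = wvwwz$zvyxzyyyv
  sorted[5] = wwz$zvyxzyyyvwv
  sorted[6] = wz$zvyxzyyyvwvw
  sorted[7] = xzyyyvwvwwz$zvy
  sorted[8] = yvwvwwz$zvyxzyy
  sorted[9] = yxzyyyvwvwwz$zv
  sorted[10] = yyvwvwwz$zvyxzy
  sorted[11] = yyyvwvwwz$zvyxz
  sorted[12] = z$zvyxzyyyvwvww
  sorted[13] = zvyxzyyyvwvwwz$
  sorted[14] = zyyyvwvwwz$zvyx
sorted[14] = zyyyvwvwwz$zvyx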